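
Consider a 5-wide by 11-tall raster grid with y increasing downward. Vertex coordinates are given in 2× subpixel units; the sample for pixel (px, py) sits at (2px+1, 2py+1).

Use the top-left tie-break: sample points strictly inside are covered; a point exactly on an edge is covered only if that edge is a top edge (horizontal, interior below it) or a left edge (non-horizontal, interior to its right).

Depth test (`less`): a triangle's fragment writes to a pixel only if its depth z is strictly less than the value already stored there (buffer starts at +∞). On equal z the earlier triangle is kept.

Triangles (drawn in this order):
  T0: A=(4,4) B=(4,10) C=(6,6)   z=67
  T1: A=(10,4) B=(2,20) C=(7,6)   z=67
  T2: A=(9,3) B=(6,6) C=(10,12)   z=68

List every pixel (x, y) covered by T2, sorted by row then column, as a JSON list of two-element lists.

T0:
  2·area = 12  (B↔C swapped to make it positive)
  edge (4, 4)→(6, 6): d=(2,2) right/bottom  bias=-1
  edge (6, 6)→(4, 10): d=(-2,4) right/bottom  bias=-1
  edge (4, 10)→(4, 4): d=(0,-6) top-left  bias=+0
    (0,0)@(1, 1): e=[0,30,-18] → ·  [on edge]
    (1,1)@(3, 3): e=[0,18,-6] → ·  [on edge]
    (2,2)@(5, 5): e=[0,6,6] → ·  [on edge]
    (2,3)@(5, 7): e=[4,2,6] → #
    (3,3)@(7, 7): e=[0,-6,18] → ·  [on edge]
    (2,4)@(5, 9): e=[8,-2,6] → ·
    (4,4)@(9, 9): e=[0,-18,30] → ·  [on edge]
  covered (1 px):
    · · · · ·
    · · · · ·
    · · · · ·
    · · # · ·
    · · · · ·
    · · · · ·
    · · · · ·
    · · · · ·
    · · · · ·
    · · · · ·
    · · · · ·
T1:
  2·area = 32
  edge (10, 4)→(2, 20): d=(-8,16) right/bottom  bias=-1
  edge (2, 20)→(7, 6): d=(5,-14) top-left  bias=+0
  edge (7, 6)→(10, 4): d=(3,-2) top-left  bias=+0
    (4,2)@(9, 5): e=[8,23,1] → #
    (3,3)@(7, 7): e=[24,5,3] → #
    (4,3)@(9, 7): e=[-8,33,7] → ·
    (3,4)@(7, 9): e=[8,15,9] → #
    (4,4)@(9, 9): e=[-24,43,13] → ·
    (3,5)@(7, 11): e=[-8,25,15] → ·
    (2,6)@(5, 13): e=[8,7,17] → #
    (3,6)@(7, 13): e=[-24,35,21] → ·
    (2,7)@(5, 15): e=[-8,17,23] → ·
  covered (4 px):
    · · · · ·
    · · · · ·
    · · · · #
    · · · # ·
    · · · # ·
    · · · · ·
    · · # · ·
    · · · · ·
    · · · · ·
    · · · · ·
    · · · · ·
T2:
  2·area = 30  (B↔C swapped to make it positive)
  edge (9, 3)→(10, 12): d=(1,9) right/bottom  bias=-1
  edge (10, 12)→(6, 6): d=(-4,-6) top-left  bias=+0
  edge (6, 6)→(9, 3): d=(3,-3) top-left  bias=+0
    (4,1)@(9, 3): e=[0,30,0] → ·  [on edge]
    (3,2)@(7, 5): e=[20,10,0] → #  [on edge]
    (4,2)@(9, 5): e=[2,22,6] → #
    (2,3)@(5, 7): e=[40,-10,0] → ·  [on edge]
    (3,3)@(7, 7): e=[22,2,6] → #
    (1,4)@(3, 9): e=[60,-30,0] → ·  [on edge]
    (3,4)@(7, 9): e=[24,-6,12] → ·
    (4,4)@(9, 9): e=[6,6,18] → #
    (0,5)@(1, 11): e=[80,-50,0] → ·  [on edge]
    (4,5)@(9, 11): e=[8,-2,24] → ·
  covered (5 px):
    · · · · ·
    · · · · ·
    · · · # #
    · · · # #
    · · · · #
    · · · · ·
    · · · · ·
    · · · · ·
    · · · · ·
    · · · · ·
    · · · · ·

Answer: [[3,2],[4,2],[3,3],[4,3],[4,4]]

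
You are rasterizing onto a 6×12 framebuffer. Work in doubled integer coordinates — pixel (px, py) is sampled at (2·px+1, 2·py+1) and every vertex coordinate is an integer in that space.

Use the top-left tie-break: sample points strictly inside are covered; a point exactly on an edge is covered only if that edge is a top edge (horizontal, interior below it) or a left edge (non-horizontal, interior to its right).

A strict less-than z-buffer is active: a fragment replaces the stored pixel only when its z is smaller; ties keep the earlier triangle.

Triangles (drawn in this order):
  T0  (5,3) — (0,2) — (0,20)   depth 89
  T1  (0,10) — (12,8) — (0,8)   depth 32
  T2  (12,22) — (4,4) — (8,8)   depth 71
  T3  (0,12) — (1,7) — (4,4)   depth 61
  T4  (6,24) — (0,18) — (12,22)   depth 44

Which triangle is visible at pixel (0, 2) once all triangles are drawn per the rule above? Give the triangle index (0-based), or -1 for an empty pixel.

T0:
  2·area = 90  (B↔C swapped to make it positive)
  edge (5, 3)→(0, 20): d=(-5,17) right/bottom  bias=-1
  edge (0, 20)→(0, 2): d=(0,-18) top-left  bias=+0
  edge (0, 2)→(5, 3): d=(5,1) right/bottom  bias=-1
    (0,1)@(1, 3): e=[68,18,4] → █
    (1,1)@(3, 3): e=[34,54,2] → █
    (2,1)@(5, 3): e=[0,90,0] → ·  [on edge]
    (0,2)@(1, 5): e=[58,18,14] → █
    (2,2)@(5, 5): e=[-10,90,10] → ·
    (0,3)@(1, 7): e=[48,18,24] → █
    (2,3)@(5, 7): e=[-20,90,20] → ·
    (0,4)@(1, 9): e=[38,18,34] → █
    (2,4)@(5, 9): e=[-30,90,30] → ·
    (0,5)@(1, 11): e=[28,18,44] → █
    (1,5)@(3, 11): e=[-6,54,42] → ·
    (0,6)@(1, 13): e=[18,18,54] → █
  covered (11 px):
    · · · · · ·
    █ █ · · · ·
    █ █ · · · ·
    █ █ · · · ·
    █ █ · · · ·
    █ · · · · ·
    █ · · · · ·
    █ · · · · ·
    · · · · · ·
    · · · · · ·
    · · · · · ·
    · · · · · ·
T1:
  2·area = 24  (B↔C swapped to make it positive)
  edge (0, 10)→(0, 8): d=(0,-2) top-left  bias=+0
  edge (0, 8)→(12, 8): d=(12,0) top-left  bias=+0
  edge (12, 8)→(0, 10): d=(-12,2) right/bottom  bias=-1
    (0,4)@(1, 9): e=[2,12,10] → █
    (1,4)@(3, 9): e=[6,12,6] → █
    (2,4)@(5, 9): e=[10,12,2] → █
    (3,4)@(7, 9): e=[14,12,-2] → ·
    (0,5)@(1, 11): e=[2,36,-14] → ·
    (1,5)@(3, 11): e=[6,36,-18] → ·
    (2,5)@(5, 11): e=[10,36,-22] → ·
  covered (3 px):
    · · · · · ·
    · · · · · ·
    · · · · · ·
    · · · · · ·
    █ █ █ · · ·
    · · · · · ·
    · · · · · ·
    · · · · · ·
    · · · · · ·
    · · · · · ·
    · · · · · ·
    · · · · · ·
T2:
  2·area = 40
  edge (12, 22)→(4, 4): d=(-8,-18) top-left  bias=+0
  edge (4, 4)→(8, 8): d=(4,4) right/bottom  bias=-1
  edge (8, 8)→(12, 22): d=(4,14) right/bottom  bias=-1
    (0,0)@(1, 1): e=[-30,0,70] → ·  [on edge]
    (1,1)@(3, 3): e=[-10,0,50] → ·  [on edge]
    (2,2)@(5, 5): e=[10,0,30] → ·  [on edge]
    (3,3)@(7, 7): e=[30,0,10] → ·  [on edge]
    (3,4)@(7, 9): e=[14,8,18] → █
    (4,4)@(9, 9): e=[50,0,-10] → ·  [on edge]
    (3,5)@(7, 11): e=[-2,16,26] → ·
    (5,5)@(11, 11): e=[70,0,-30] → ·  [on edge]
    (4,6)@(9, 13): e=[18,16,6] → █
    (5,6)@(11, 13): e=[54,8,-22] → ·
    (4,7)@(9, 15): e=[2,24,14] → █
    (5,7)@(11, 15): e=[38,16,-14] → ·
  covered (4 px):
    · · · · · ·
    · · · · · ·
    · · · · · ·
    · · · · · ·
    · · · █ · ·
    · · · · · ·
    · · · · █ ·
    · · · · █ ·
    · · · · · ·
    · · · · · █
    · · · · · ·
    · · · · · ·
T3:
  2·area = 12
  edge (0, 12)→(1, 7): d=(1,-5) top-left  bias=+0
  edge (1, 7)→(4, 4): d=(3,-3) top-left  bias=+0
  edge (4, 4)→(0, 12): d=(-4,8) right/bottom  bias=-1
    (3,0)@(7, 1): e=[24,0,-12] → ·  [on edge]
    (2,1)@(5, 3): e=[16,0,-4] → ·  [on edge]
    (1,2)@(3, 5): e=[8,0,4] → █  [on edge]
    (2,2)@(5, 5): e=[18,6,-12] → ·
    (0,3)@(1, 7): e=[0,0,12] → █  [on edge]
    (1,3)@(3, 7): e=[10,6,-4] → ·
    (0,4)@(1, 9): e=[2,6,4] → █
    (1,4)@(3, 9): e=[12,12,-12] → ·
    (0,5)@(1, 11): e=[4,12,-4] → ·
  covered (3 px):
    · · · · · ·
    · · · · · ·
    · █ · · · ·
    █ · · · · ·
    █ · · · · ·
    · · · · · ·
    · · · · · ·
    · · · · · ·
    · · · · · ·
    · · · · · ·
    · · · · · ·
    · · · · · ·
T4:
  2·area = 48
  edge (6, 24)→(0, 18): d=(-6,-6) top-left  bias=+0
  edge (0, 18)→(12, 22): d=(12,4) right/bottom  bias=-1
  edge (12, 22)→(6, 24): d=(-6,2) right/bottom  bias=-1
    (0,9)@(1, 19): e=[0,8,40] → █  [on edge]
    (1,9)@(3, 19): e=[12,0,36] → ·  [on edge]
    (0,10)@(1, 21): e=[-12,32,28] → ·
    (1,10)@(3, 21): e=[0,24,24] → █  [on edge]
    (2,10)@(5, 21): e=[12,16,20] → █
    (3,10)@(7, 21): e=[24,8,16] → █
    (4,10)@(9, 21): e=[36,0,12] → ·  [on edge]
    (1,11)@(3, 23): e=[-12,48,12] → ·
    (2,11)@(5, 23): e=[0,40,8] → █  [on edge]
    (4,11)@(9, 23): e=[24,24,0] → ·  [on edge]
  covered (6 px):
    · · · · · ·
    · · · · · ·
    · · · · · ·
    · · · · · ·
    · · · · · ·
    · · · · · ·
    · · · · · ·
    · · · · · ·
    · · · · · ·
    █ · · · · ·
    · █ █ █ · ·
    · · █ █ · ·

Z-buffer (winner per pixel, '.' = empty):
  . . . . . .
  0 0 . . . .
  0 3 . . . .
  3 0 . . . .
  1 1 1 2 . .
  0 . . . . .
  0 . . . 2 .
  0 . . . 2 .
  . . . . . .
  4 . . . . 2
  . 4 4 4 . .
  . . 4 4 . .

Final: 0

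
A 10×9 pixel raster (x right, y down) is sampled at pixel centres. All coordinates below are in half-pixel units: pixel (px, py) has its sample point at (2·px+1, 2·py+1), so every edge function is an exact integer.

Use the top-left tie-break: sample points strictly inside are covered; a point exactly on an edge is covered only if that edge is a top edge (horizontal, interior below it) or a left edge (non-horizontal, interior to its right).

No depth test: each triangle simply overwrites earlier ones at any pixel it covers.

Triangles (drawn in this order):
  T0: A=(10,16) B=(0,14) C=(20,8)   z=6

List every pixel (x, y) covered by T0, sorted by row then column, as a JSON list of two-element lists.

T0:
  2·area = 100
  edge (10, 16)→(0, 14): d=(-10,-2) top-left  bias=+0
  edge (0, 14)→(20, 8): d=(20,-6) top-left  bias=+0
  edge (20, 8)→(10, 16): d=(-10,8) right/bottom  bias=-1
    (8,4)@(17, 9): e=[84,2,14] → █
    (9,4)@(19, 9): e=[88,14,-2] → ·
    (5,5)@(11, 11): e=[52,6,42] → █
    (6,5)@(13, 11): e=[56,18,26] → █
    (7,5)@(15, 11): e=[60,30,10] → █
    (8,5)@(17, 11): e=[64,42,-6] → ·
    (2,6)@(5, 13): e=[20,10,70] → █
    (3,6)@(7, 13): e=[24,22,54] → █
    (4,6)@(9, 13): e=[28,34,38] → █
    (7,6)@(15, 13): e=[40,70,-10] → ·
    (2,7)@(5, 15): e=[0,50,50] → █  [on edge]
    (6,7)@(13, 15): e=[16,98,-14] → ·
    (7,8)@(15, 17): e=[0,150,-50] → ·  [on edge]
  covered (13 px):
    · · · · · · · · · ·
    · · · · · · · · · ·
    · · · · · · · · · ·
    · · · · · · · · · ·
    · · · · · · · · █ ·
    · · · · · █ █ █ · ·
    · · █ █ █ █ █ · · ·
    · · █ █ █ █ · · · ·
    · · · · · · · · · ·

Answer: [[8,4],[5,5],[6,5],[7,5],[2,6],[3,6],[4,6],[5,6],[6,6],[2,7],[3,7],[4,7],[5,7]]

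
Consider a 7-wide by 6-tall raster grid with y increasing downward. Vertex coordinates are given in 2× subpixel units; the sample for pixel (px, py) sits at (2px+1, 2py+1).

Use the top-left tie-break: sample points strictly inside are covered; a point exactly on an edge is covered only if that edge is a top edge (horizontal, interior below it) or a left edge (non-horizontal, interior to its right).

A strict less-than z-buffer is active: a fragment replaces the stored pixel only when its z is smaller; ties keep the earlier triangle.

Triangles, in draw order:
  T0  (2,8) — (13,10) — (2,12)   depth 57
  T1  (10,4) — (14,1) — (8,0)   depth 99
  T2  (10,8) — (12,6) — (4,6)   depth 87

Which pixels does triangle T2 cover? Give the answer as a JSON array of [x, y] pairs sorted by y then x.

T0:
  2·area = 44
  edge (2, 8)→(13, 10): d=(11,2) right/bottom  bias=-1
  edge (13, 10)→(2, 12): d=(-11,2) right/bottom  bias=-1
  edge (2, 12)→(2, 8): d=(0,-4) top-left  bias=+0
    (1,4)@(3, 9): e=[9,31,4] → X
    (2,4)@(5, 9): e=[5,27,12] → X
    (3,4)@(7, 9): e=[1,23,20] → X
    (4,4)@(9, 9): e=[-3,19,28] → .
    (1,5)@(3, 11): e=[31,9,4] → X
    (4,5)@(9, 11): e=[19,-3,28] → .
  covered (6 px):
    . . . . . . .
    . . . . . . .
    . . . . . . .
    . . . . . . .
    . X X X . . .
    . X X X . . .
T1:
  2·area = 22  (B↔C swapped to make it positive)
  edge (10, 4)→(8, 0): d=(-2,-4) top-left  bias=+0
  edge (8, 0)→(14, 1): d=(6,1) right/bottom  bias=-1
  edge (14, 1)→(10, 4): d=(-4,3) right/bottom  bias=-1
    (4,0)@(9, 1): e=[2,5,15] → X
    (5,0)@(11, 1): e=[10,3,9] → X
    (6,0)@(13, 1): e=[18,1,3] → X
    (4,1)@(9, 3): e=[-2,17,7] → .
    (5,1)@(11, 3): e=[6,15,1] → X
    (6,1)@(13, 3): e=[14,13,-5] → .
    (5,2)@(11, 5): e=[2,27,-7] → .
  covered (4 px):
    . . . . X X X
    . . . . . X .
    . . . . . . .
    . . . . . . .
    . . . . . . .
    . . . . . . .
T2:
  2·area = 16  (B↔C swapped to make it positive)
  edge (10, 8)→(4, 6): d=(-6,-2) top-left  bias=+0
  edge (4, 6)→(12, 6): d=(8,0) top-left  bias=+0
  edge (12, 6)→(10, 8): d=(-2,2) right/bottom  bias=-1
    (0,2)@(1, 5): e=[0,-8,24] → .  [on edge]
    (6,2)@(13, 5): e=[24,-8,0] → .  [on edge]
    (3,3)@(7, 7): e=[0,8,8] → X  [on edge]
    (4,3)@(9, 7): e=[4,8,4] → X
    (5,3)@(11, 7): e=[8,8,0] → .  [on edge]
    (3,4)@(7, 9): e=[-12,24,4] → .
    (4,4)@(9, 9): e=[-8,24,0] → .  [on edge]
    (6,4)@(13, 9): e=[0,24,-8] → .  [on edge]
    (3,5)@(7, 11): e=[-24,40,0] → .  [on edge]
  covered (2 px):
    . . . . . . .
    . . . . . . .
    . . . . . . .
    . . . X X . .
    . . . . . . .
    . . . . . . .

Answer: [[3,3],[4,3]]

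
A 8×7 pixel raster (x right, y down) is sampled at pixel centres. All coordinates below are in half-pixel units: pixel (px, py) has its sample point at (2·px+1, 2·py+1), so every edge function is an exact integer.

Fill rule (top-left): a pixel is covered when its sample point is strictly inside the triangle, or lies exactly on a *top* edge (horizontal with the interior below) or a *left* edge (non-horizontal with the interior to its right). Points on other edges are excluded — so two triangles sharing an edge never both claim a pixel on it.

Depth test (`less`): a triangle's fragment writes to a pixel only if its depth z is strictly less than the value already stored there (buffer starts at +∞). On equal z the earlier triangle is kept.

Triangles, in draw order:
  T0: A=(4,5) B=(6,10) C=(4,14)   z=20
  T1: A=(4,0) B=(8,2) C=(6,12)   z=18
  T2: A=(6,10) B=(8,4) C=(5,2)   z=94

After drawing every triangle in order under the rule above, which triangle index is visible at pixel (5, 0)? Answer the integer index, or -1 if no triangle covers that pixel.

T0:
  2·area = 18
  edge (4, 5)→(6, 10): d=(2,5) right/bottom  bias=-1
  edge (6, 10)→(4, 14): d=(-2,4) right/bottom  bias=-1
  edge (4, 14)→(4, 5): d=(0,-9) top-left  bias=+0
    (2,4)@(5, 9): e=[3,6,9] → █
    (3,4)@(7, 9): e=[-7,-2,27] → ·
    (2,5)@(5, 11): e=[7,2,9] → █
    (3,5)@(7, 11): e=[-3,-6,27] → ·
    (2,6)@(5, 13): e=[11,-2,9] → ·
  covered (2 px):
    · · · · · · · ·
    · · · · · · · ·
    · · · · · · · ·
    · · · · · · · ·
    · · █ · · · · ·
    · · █ · · · · ·
    · · · · · · · ·
T1:
  2·area = 44
  edge (4, 0)→(8, 2): d=(4,2) right/bottom  bias=-1
  edge (8, 2)→(6, 12): d=(-2,10) right/bottom  bias=-1
  edge (6, 12)→(4, 0): d=(-2,-12) top-left  bias=+0
    (2,0)@(5, 1): e=[2,32,10] → █
    (3,0)@(7, 1): e=[-2,12,34] → ·
    (2,1)@(5, 3): e=[10,28,6] → █
    (3,1)@(7, 3): e=[6,8,30] → █
    (4,1)@(9, 3): e=[2,-12,54] → ·
    (2,2)@(5, 5): e=[18,24,2] → █
    (4,2)@(9, 5): e=[10,-16,50] → ·
    (2,3)@(5, 7): e=[26,20,-2] → ·
    (3,3)@(7, 7): e=[22,0,22] → ·  [on edge]
  covered (5 px):
    · · █ · · · · ·
    · · █ █ · · · ·
    · · █ █ · · · ·
    · · · · · · · ·
    · · · · · · · ·
    · · · · · · · ·
    · · · · · · · ·
T2:
  2·area = 22  (B↔C swapped to make it positive)
  edge (6, 10)→(5, 2): d=(-1,-8) top-left  bias=+0
  edge (5, 2)→(8, 4): d=(3,2) right/bottom  bias=-1
  edge (8, 4)→(6, 10): d=(-2,6) right/bottom  bias=-1
    (4,0)@(9, 1): e=[33,-11,0] → ·  [on edge]
    (3,2)@(7, 5): e=[13,5,4] → █
    (4,2)@(9, 5): e=[29,1,-8] → ·
    (3,3)@(7, 7): e=[11,11,0] → ·  [on edge]
    (2,6)@(5, 13): e=[-11,33,0] → ·  [on edge]
  covered (1 px):
    · · · · · · · ·
    · · · · · · · ·
    · · · █ · · · ·
    · · · · · · · ·
    · · · · · · · ·
    · · · · · · · ·
    · · · · · · · ·

Z-buffer (winner per pixel, '.' = empty):
  . . 1 . . . . .
  . . 1 1 . . . .
  . . 1 1 . . . .
  . . . . . . . .
  . . 0 . . . . .
  . . 0 . . . . .
  . . . . . . . .

Final: -1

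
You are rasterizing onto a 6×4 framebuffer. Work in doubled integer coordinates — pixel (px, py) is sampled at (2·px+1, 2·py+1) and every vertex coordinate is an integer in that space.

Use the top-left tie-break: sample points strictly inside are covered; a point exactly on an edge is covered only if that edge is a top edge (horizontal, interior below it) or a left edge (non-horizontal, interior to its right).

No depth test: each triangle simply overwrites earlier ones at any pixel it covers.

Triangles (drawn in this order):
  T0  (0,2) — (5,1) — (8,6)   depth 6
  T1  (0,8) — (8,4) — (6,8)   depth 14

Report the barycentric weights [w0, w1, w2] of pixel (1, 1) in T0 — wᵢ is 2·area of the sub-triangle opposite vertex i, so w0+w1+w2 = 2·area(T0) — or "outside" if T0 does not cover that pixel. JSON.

T0:
  2·area = 28
  edge (0, 2)→(5, 1): d=(5,-1) top-left  bias=+0
  edge (5, 1)→(8, 6): d=(3,5) right/bottom  bias=-1
  edge (8, 6)→(0, 2): d=(-8,-4) top-left  bias=+0
    (2,0)@(5, 1): e=[0,0,28] → ·  [on edge]
    (1,1)@(3, 3): e=[8,16,4] → #
    (2,1)@(5, 3): e=[10,6,12] → #
    (3,1)@(7, 3): e=[12,-4,20] → ·
    (1,2)@(3, 5): e=[18,22,-12] → ·
    (2,2)@(5, 5): e=[20,12,-4] → ·
    (3,2)@(7, 5): e=[22,2,4] → #
    (4,2)@(9, 5): e=[24,-8,12] → ·
    (3,3)@(7, 7): e=[32,8,-12] → ·
  covered (3 px):
    · · · · · ·
    · # # · · ·
    · · · # · ·
    · · · · · ·
T1:
  2·area = 24
  edge (0, 8)→(8, 4): d=(8,-4) top-left  bias=+0
  edge (8, 4)→(6, 8): d=(-2,4) right/bottom  bias=-1
  edge (6, 8)→(0, 8): d=(-6,0) right/bottom  bias=-1
    (3,2)@(7, 5): e=[4,2,18] → #
    (4,2)@(9, 5): e=[12,-6,18] → ·
    (1,3)@(3, 7): e=[4,14,6] → #
    (2,3)@(5, 7): e=[12,6,6] → #
    (3,3)@(7, 7): e=[20,-2,6] → ·
  covered (3 px):
    · · · · · ·
    · · · · · ·
    · · · # · ·
    · # # · · ·

Result: [16,4,8]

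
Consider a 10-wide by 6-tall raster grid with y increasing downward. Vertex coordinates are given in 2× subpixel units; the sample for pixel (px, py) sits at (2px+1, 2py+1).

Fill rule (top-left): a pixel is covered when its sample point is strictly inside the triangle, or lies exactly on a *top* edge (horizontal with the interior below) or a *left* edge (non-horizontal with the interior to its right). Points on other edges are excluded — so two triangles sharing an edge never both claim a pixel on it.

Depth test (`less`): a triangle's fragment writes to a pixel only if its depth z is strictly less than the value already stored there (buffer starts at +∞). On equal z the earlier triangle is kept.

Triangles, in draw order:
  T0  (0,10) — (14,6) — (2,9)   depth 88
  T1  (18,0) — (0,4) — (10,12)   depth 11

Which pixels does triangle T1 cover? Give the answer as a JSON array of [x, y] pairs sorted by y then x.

T0:
  2·area = 6  (B↔C swapped to make it positive)
  edge (0, 10)→(2, 9): d=(2,-1) top-left  bias=+0
  edge (2, 9)→(14, 6): d=(12,-3) top-left  bias=+0
  edge (14, 6)→(0, 10): d=(-14,4) right/bottom  bias=-1
    (1,4)@(3, 9): e=[1,3,2] → █
    (2,4)@(5, 9): e=[3,9,-6] → ·
    (1,5)@(3, 11): e=[5,27,-26] → ·
  covered (1 px):
    · · · · · · · · · ·
    · · · · · · · · · ·
    · · · · · · · · · ·
    · · · · · · · · · ·
    · █ · · · · · · · ·
    · · · · · · · · · ·
T1:
  2·area = 184  (B↔C swapped to make it positive)
  edge (18, 0)→(10, 12): d=(-8,12) right/bottom  bias=-1
  edge (10, 12)→(0, 4): d=(-10,-8) top-left  bias=+0
  edge (0, 4)→(18, 0): d=(18,-4) top-left  bias=+0
    (7,0)@(15, 1): e=[28,150,6] → █
    (8,0)@(17, 1): e=[4,166,14] → █
    (9,0)@(19, 1): e=[-20,182,22] → ·
    (2,1)@(5, 3): e=[132,50,2] → █
    (3,1)@(7, 3): e=[108,66,10] → █
    (4,1)@(9, 3): e=[84,82,18] → █
    (5,1)@(11, 3): e=[60,98,26] → █
    (6,1)@(13, 3): e=[36,114,34] → █
    (8,1)@(17, 3): e=[-12,146,50] → ·
    (1,2)@(3, 5): e=[140,14,30] → █
    (7,2)@(15, 5): e=[-4,110,78] → ·
    (1,3)@(3, 7): e=[124,-6,66] → ·
  covered (23 px):
    · · · · · · · █ █ ·
    · · █ █ █ █ █ █ · ·
    · █ █ █ █ █ █ · · ·
    · · █ █ █ █ █ · · ·
    · · · █ █ █ · · · ·
    · · · · █ · · · · ·

Result: [[7,0],[8,0],[2,1],[3,1],[4,1],[5,1],[6,1],[7,1],[1,2],[2,2],[3,2],[4,2],[5,2],[6,2],[2,3],[3,3],[4,3],[5,3],[6,3],[3,4],[4,4],[5,4],[4,5]]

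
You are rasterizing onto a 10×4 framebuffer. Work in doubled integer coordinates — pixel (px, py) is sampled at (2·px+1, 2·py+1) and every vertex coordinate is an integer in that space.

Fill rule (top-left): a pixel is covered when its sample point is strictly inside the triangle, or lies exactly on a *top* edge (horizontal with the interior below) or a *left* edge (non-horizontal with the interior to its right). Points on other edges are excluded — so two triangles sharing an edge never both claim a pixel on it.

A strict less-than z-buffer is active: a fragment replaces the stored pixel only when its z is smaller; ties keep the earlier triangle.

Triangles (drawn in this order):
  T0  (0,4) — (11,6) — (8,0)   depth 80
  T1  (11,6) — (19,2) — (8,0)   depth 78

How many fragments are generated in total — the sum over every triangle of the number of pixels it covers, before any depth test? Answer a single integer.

T0:
  2·area = 60  (B↔C swapped to make it positive)
  edge (0, 4)→(8, 0): d=(8,-4) top-left  bias=+0
  edge (8, 0)→(11, 6): d=(3,6) right/bottom  bias=-1
  edge (11, 6)→(0, 4): d=(-11,-2) top-left  bias=+0
    (3,0)@(7, 1): e=[4,9,47] → X
    (4,0)@(9, 1): e=[12,-3,51] → .
    (1,1)@(3, 3): e=[4,39,17] → X
    (2,1)@(5, 3): e=[12,27,21] → X
    (4,1)@(9, 3): e=[28,3,29] → X
    (5,1)@(11, 3): e=[36,-9,33] → .
    (1,2)@(3, 5): e=[20,45,-5] → .
    (2,2)@(5, 5): e=[28,33,-1] → .
    (3,2)@(7, 5): e=[36,21,3] → X
    (5,2)@(11, 5): e=[52,-3,11] → .
    (3,3)@(7, 7): e=[52,27,-19] → .
    (4,3)@(9, 7): e=[60,15,-15] → .
  covered (7 px):
    . . . X . . . . . .
    . X X X X . . . . .
    . . . X X . . . . .
    . . . . . . . . . .
T1:
  2·area = 60  (B↔C swapped to make it positive)
  edge (11, 6)→(8, 0): d=(-3,-6) top-left  bias=+0
  edge (8, 0)→(19, 2): d=(11,2) right/bottom  bias=-1
  edge (19, 2)→(11, 6): d=(-8,4) right/bottom  bias=-1
    (4,0)@(9, 1): e=[3,9,48] → X
    (5,0)@(11, 1): e=[15,5,40] → X
    (6,0)@(13, 1): e=[27,1,32] → X
    (7,0)@(15, 1): e=[39,-3,24] → .
    (4,1)@(9, 3): e=[-3,31,32] → .
    (5,1)@(11, 3): e=[9,27,24] → X
    (7,1)@(15, 3): e=[33,19,8] → X
    (8,1)@(17, 3): e=[45,15,0] → .  [on edge]
    (5,2)@(11, 5): e=[3,49,8] → X
    (6,2)@(13, 5): e=[15,45,0] → .  [on edge]
    (7,2)@(15, 5): e=[27,41,-8] → .
    (4,3)@(9, 7): e=[-15,75,0] → .  [on edge]
  covered (7 px):
    . . . . X X X . . .
    . . . . . X X X . .
    . . . . . X . . . .
    . . . . . . . . . .

Answer: 14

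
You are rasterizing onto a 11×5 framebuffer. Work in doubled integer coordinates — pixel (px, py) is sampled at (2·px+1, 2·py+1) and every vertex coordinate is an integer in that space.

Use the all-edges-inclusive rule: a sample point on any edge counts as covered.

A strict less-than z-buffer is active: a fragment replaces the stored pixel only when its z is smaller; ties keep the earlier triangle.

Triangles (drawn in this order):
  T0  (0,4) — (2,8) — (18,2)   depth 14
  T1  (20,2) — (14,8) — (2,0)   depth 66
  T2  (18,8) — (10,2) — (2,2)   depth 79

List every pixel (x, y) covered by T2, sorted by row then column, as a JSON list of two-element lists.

T0:
  2·area = 76  (B↔C swapped to make it positive)
  edge (0, 4)→(18, 2): d=(18,-2) inclusive
  edge (18, 2)→(2, 8): d=(-16,6) inclusive
  edge (2, 8)→(0, 4): d=(-2,-4) inclusive
    (4,1)@(9, 3): e=[0,38,38] → █  [on edge]
    (5,1)@(11, 3): e=[4,26,46] → █
    (6,1)@(13, 3): e=[8,14,54] → █
    (7,1)@(15, 3): e=[12,2,62] → █
    (8,1)@(17, 3): e=[16,-10,70] → ·
    (0,2)@(1, 5): e=[20,54,2] → █
    (1,2)@(3, 5): e=[24,42,10] → █
    (2,2)@(5, 5): e=[28,30,18] → █
    (3,2)@(7, 5): e=[32,18,26] → █
    (5,2)@(11, 5): e=[40,-6,42] → ·
    (6,2)@(13, 5): e=[44,-18,50] → ·
    (7,2)@(15, 5): e=[48,-30,58] → ·
  covered (10 px):
    · · · · · · · · · · ·
    · · · · █ █ █ █ · · ·
    █ █ █ █ █ · · · · · ·
    · █ · · · · · · · · ·
    · · · · · · · · · · ·
T1:
  2·area = 120
  edge (20, 2)→(14, 8): d=(-6,6) inclusive
  edge (14, 8)→(2, 0): d=(-12,-8) inclusive
  edge (2, 0)→(20, 2): d=(18,2) inclusive
    (2,0)@(5, 1): e=[96,12,12] → █
    (3,0)@(7, 1): e=[84,28,8] → █
    (4,0)@(9, 1): e=[72,44,4] → █
    (5,0)@(11, 1): e=[60,60,0] → █  [on edge]
    (6,0)@(13, 1): e=[48,76,-4] → ·
    (10,0)@(21, 1): e=[0,140,-20] → ·  [on edge]
    (2,1)@(5, 3): e=[84,-12,48] → ·
    (3,1)@(7, 3): e=[72,4,44] → █
    (6,1)@(13, 3): e=[36,52,32] → █
    (7,1)@(15, 3): e=[24,68,28] → █
    (8,1)@(17, 3): e=[12,84,24] → █
    (9,1)@(19, 3): e=[0,100,20] → █  [on edge]
    (8,2)@(17, 5): e=[0,60,60] → █  [on edge]
    (7,3)@(15, 7): e=[0,20,100] → █  [on edge]
    (6,4)@(13, 9): e=[0,-20,140] → ·  [on edge]
  covered (17 px):
    · · █ █ █ █ · · · · ·
    · · · █ █ █ █ █ █ █ ·
    · · · · · █ █ █ █ · ·
    · · · · · · █ █ · · ·
    · · · · · · · · · · ·
T2:
  2·area = 48  (B↔C swapped to make it positive)
  edge (18, 8)→(2, 2): d=(-16,-6) inclusive
  edge (2, 2)→(10, 2): d=(8,0) inclusive
  edge (10, 2)→(18, 8): d=(8,6) inclusive
    (2,1)@(5, 3): e=[2,8,38] → █
    (3,1)@(7, 3): e=[14,8,26] → █
    (4,1)@(9, 3): e=[26,8,14] → █
    (5,1)@(11, 3): e=[38,8,2] → █
    (6,1)@(13, 3): e=[50,8,-10] → ·
    (2,2)@(5, 5): e=[-30,24,54] → ·
    (3,2)@(7, 5): e=[-18,24,42] → ·
    (4,2)@(9, 5): e=[-6,24,30] → ·
    (5,2)@(11, 5): e=[6,24,18] → █
    (6,2)@(13, 5): e=[18,24,6] → █
    (7,2)@(15, 5): e=[30,24,-6] → ·
    (5,3)@(11, 7): e=[-26,40,34] → ·
  covered (6 px):
    · · · · · · · · · · ·
    · · █ █ █ █ · · · · ·
    · · · · · █ █ · · · ·
    · · · · · · · · · · ·
    · · · · · · · · · · ·

Answer: [[2,1],[3,1],[4,1],[5,1],[5,2],[6,2]]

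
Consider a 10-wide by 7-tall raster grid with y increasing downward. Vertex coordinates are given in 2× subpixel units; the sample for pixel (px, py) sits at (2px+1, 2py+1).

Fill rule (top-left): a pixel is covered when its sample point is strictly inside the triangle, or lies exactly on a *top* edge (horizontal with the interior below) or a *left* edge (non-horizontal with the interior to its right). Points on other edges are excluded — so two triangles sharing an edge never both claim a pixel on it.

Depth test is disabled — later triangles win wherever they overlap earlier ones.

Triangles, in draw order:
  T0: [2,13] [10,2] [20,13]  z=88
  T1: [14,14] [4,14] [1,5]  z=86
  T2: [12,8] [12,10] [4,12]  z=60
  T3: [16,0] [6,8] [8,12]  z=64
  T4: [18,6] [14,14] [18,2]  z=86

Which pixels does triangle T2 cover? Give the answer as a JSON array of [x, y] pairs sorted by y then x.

T0:
  2·area = 198
  edge (2, 13)→(10, 2): d=(8,-11) top-left  bias=+0
  edge (10, 2)→(20, 13): d=(10,11) right/bottom  bias=-1
  edge (20, 13)→(2, 13): d=(-18,0) right/bottom  bias=-1
    (4,2)@(9, 5): e=[13,41,144] → █
    (5,2)@(11, 5): e=[35,19,144] → █
    (6,2)@(13, 5): e=[57,-3,144] → ·
    (3,3)@(7, 7): e=[7,83,108] → █
    (6,3)@(13, 7): e=[73,17,108] → █
    (7,3)@(15, 7): e=[95,-5,108] → ·
    (2,4)@(5, 9): e=[1,125,72] → █
    (7,4)@(15, 9): e=[111,15,72] → █
    (8,4)@(17, 9): e=[133,-7,72] → ·
    (2,5)@(5, 11): e=[17,145,36] → █
    (8,5)@(17, 11): e=[149,13,36] → █
    (9,5)@(19, 11): e=[171,-9,36] → ·
    (0,6)@(1, 13): e=[-11,209,0] → ·  [on edge]
    (1,6)@(3, 13): e=[11,187,0] → ·  [on edge]
    (2,6)@(5, 13): e=[33,165,0] → ·  [on edge]
    (3,6)@(7, 13): e=[55,143,0] → ·  [on edge]
    (4,6)@(9, 13): e=[77,121,0] → ·  [on edge]
    (5,6)@(11, 13): e=[99,99,0] → ·  [on edge]
    (6,6)@(13, 13): e=[121,77,0] → ·  [on edge]
    (7,6)@(15, 13): e=[143,55,0] → ·  [on edge]
    (8,6)@(17, 13): e=[165,33,0] → ·  [on edge]
    (9,6)@(19, 13): e=[187,11,0] → ·  [on edge]
  covered (19 px):
    · · · · · · · · · ·
    · · · · · · · · · ·
    · · · · █ █ · · · ·
    · · · █ █ █ █ · · ·
    · · █ █ █ █ █ █ · ·
    · · █ █ █ █ █ █ █ ·
    · · · · · · · · · ·
T1:
  2·area = 90
  edge (14, 14)→(4, 14): d=(-10,0) right/bottom  bias=-1
  edge (4, 14)→(1, 5): d=(-3,-9) top-left  bias=+0
  edge (1, 5)→(14, 14): d=(13,9) right/bottom  bias=-1
    (0,2)@(1, 5): e=[90,0,0] → ·  [on edge]
    (1,3)@(3, 7): e=[70,12,8] → █
    (2,3)@(5, 7): e=[70,30,-10] → ·
    (1,4)@(3, 9): e=[50,6,34] → █
    (2,4)@(5, 9): e=[50,24,16] → █
    (3,4)@(7, 9): e=[50,42,-2] → ·
    (1,5)@(3, 11): e=[30,0,60] → █  [on edge]
    (3,5)@(7, 11): e=[30,36,24] → █
    (4,5)@(9, 11): e=[30,54,6] → █
    (5,5)@(11, 11): e=[30,72,-12] → ·
    (1,6)@(3, 13): e=[10,-6,86] → ·
    (2,6)@(5, 13): e=[10,12,68] → █
  covered (11 px):
    · · · · · · · · · ·
    · · · · · · · · · ·
    · · · · · · · · · ·
    · █ · · · · · · · ·
    · █ █ · · · · · · ·
    · █ █ █ █ · · · · ·
    · · █ █ █ █ · · · ·
T2:
  2·area = 16
  edge (12, 8)→(12, 10): d=(0,2) right/bottom  bias=-1
  edge (12, 10)→(4, 12): d=(-8,2) right/bottom  bias=-1
  edge (4, 12)→(12, 8): d=(8,-4) top-left  bias=+0
    (5,4)@(11, 9): e=[2,10,4] → █
    (6,4)@(13, 9): e=[-2,6,12] → ·
    (3,5)@(7, 11): e=[10,2,4] → █
    (4,5)@(9, 11): e=[6,-2,12] → ·
    (5,5)@(11, 11): e=[2,-6,20] → ·
    (3,6)@(7, 13): e=[10,-14,20] → ·
  covered (2 px):
    · · · · · · · · · ·
    · · · · · · · · · ·
    · · · · · · · · · ·
    · · · · · · · · · ·
    · · · · · █ · · · ·
    · · · █ · · · · · ·
    · · · · · · · · · ·
T3:
  2·area = 56  (B↔C swapped to make it positive)
  edge (16, 0)→(8, 12): d=(-8,12) right/bottom  bias=-1
  edge (8, 12)→(6, 8): d=(-2,-4) top-left  bias=+0
  edge (6, 8)→(16, 0): d=(10,-8) top-left  bias=+0
    (7,0)@(15, 1): e=[4,50,2] → █
    (8,0)@(17, 1): e=[-20,58,18] → ·
    (6,1)@(13, 3): e=[12,38,6] → █
    (7,1)@(15, 3): e=[-12,46,22] → ·
    (5,2)@(11, 5): e=[20,26,10] → █
    (6,2)@(13, 5): e=[-4,34,26] → ·
    (4,3)@(9, 7): e=[28,14,14] → █
    (6,3)@(13, 7): e=[-20,30,46] → ·
    (3,4)@(7, 9): e=[36,2,18] → █
    (5,4)@(11, 9): e=[-12,18,50] → ·
    (3,5)@(7, 11): e=[20,-2,38] → ·
    (4,5)@(9, 11): e=[-4,6,54] → ·
  covered (7 px):
    · · · · · · · █ · ·
    · · · · · · █ · · ·
    · · · · · █ · · · ·
    · · · · █ █ · · · ·
    · · · █ █ · · · · ·
    · · · · · · · · · ·
    · · · · · · · · · ·
T4:
  2·area = 16
  edge (18, 6)→(14, 14): d=(-4,8) right/bottom  bias=-1
  edge (14, 14)→(18, 2): d=(4,-12) top-left  bias=+0
  edge (18, 2)→(18, 6): d=(0,4) right/bottom  bias=-1
    (8,2)@(17, 5): e=[12,0,4] → █  [on edge]
    (9,2)@(19, 5): e=[-4,24,-4] → ·
    (8,3)@(17, 7): e=[4,8,4] → █
    (9,3)@(19, 7): e=[-12,32,-4] → ·
    (8,4)@(17, 9): e=[-4,16,4] → ·
    (7,5)@(15, 11): e=[4,0,12] → █  [on edge]
    (8,5)@(17, 11): e=[-12,24,4] → ·
    (7,6)@(15, 13): e=[-4,8,12] → ·
  covered (3 px):
    · · · · · · · · · ·
    · · · · · · · · · ·
    · · · · · · · · █ ·
    · · · · · · · · █ ·
    · · · · · · · · · ·
    · · · · · · · █ · ·
    · · · · · · · · · ·

Final: [[5,4],[3,5]]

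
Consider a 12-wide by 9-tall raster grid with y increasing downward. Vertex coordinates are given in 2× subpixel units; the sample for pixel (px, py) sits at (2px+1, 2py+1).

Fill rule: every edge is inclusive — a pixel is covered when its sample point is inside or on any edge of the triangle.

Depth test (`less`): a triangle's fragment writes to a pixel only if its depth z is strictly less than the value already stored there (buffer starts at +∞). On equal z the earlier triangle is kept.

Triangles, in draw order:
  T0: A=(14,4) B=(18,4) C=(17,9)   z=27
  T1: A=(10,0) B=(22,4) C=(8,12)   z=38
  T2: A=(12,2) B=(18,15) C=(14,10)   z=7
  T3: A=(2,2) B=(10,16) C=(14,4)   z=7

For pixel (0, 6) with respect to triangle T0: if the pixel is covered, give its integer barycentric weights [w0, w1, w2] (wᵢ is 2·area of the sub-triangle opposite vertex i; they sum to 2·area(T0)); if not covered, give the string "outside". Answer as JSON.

T0:
  2·area = 20
  edge (14, 4)→(18, 4): d=(4,0) inclusive
  edge (18, 4)→(17, 9): d=(-1,5) inclusive
  edge (17, 9)→(14, 4): d=(-3,-5) inclusive
    (7,2)@(15, 5): e=[4,14,2] → █
    (8,2)@(17, 5): e=[4,4,12] → █
    (9,2)@(19, 5): e=[4,-6,22] → ·
    (7,3)@(15, 7): e=[12,12,-4] → ·
    (8,3)@(17, 7): e=[12,2,6] → █
    (9,3)@(19, 7): e=[12,-8,16] → ·
    (8,4)@(17, 9): e=[20,0,0] → █  [on edge]
    (9,4)@(19, 9): e=[20,-10,10] → ·
    (8,5)@(17, 11): e=[28,-2,-6] → ·
  covered (4 px):
    · · · · · · · · · · · ·
    · · · · · · · · · · · ·
    · · · · · · · █ █ · · ·
    · · · · · · · · █ · · ·
    · · · · · · · · █ · · ·
    · · · · · · · · · · · ·
    · · · · · · · · · · · ·
    · · · · · · · · · · · ·
    · · · · · · · · · · · ·
T1:
  2·area = 152
  edge (10, 0)→(22, 4): d=(12,4) inclusive
  edge (22, 4)→(8, 12): d=(-14,8) inclusive
  edge (8, 12)→(10, 0): d=(2,-12) inclusive
    (5,0)@(11, 1): e=[8,130,14] → █
    (6,0)@(13, 1): e=[0,114,38] → █  [on edge]
    (7,0)@(15, 1): e=[-8,98,62] → ·
    (5,1)@(11, 3): e=[32,102,18] → █
    (7,1)@(15, 3): e=[16,70,66] → █
    (8,1)@(17, 3): e=[8,54,90] → █
    (9,1)@(19, 3): e=[0,38,114] → █  [on edge]
    (10,1)@(21, 3): e=[-8,22,138] → ·
    (5,2)@(11, 5): e=[56,74,22] → █
    (10,2)@(21, 5): e=[16,-6,142] → ·
    (4,3)@(9, 7): e=[88,62,2] → █
    (8,3)@(17, 7): e=[56,-2,98] → ·
  covered (20 px):
    · · · · · █ █ · · · · ·
    · · · · · █ █ █ █ █ · ·
    · · · · · █ █ █ █ █ · ·
    · · · · █ █ █ █ · · · ·
    · · · · █ █ █ · · · · ·
    · · · · █ · · · · · · ·
    · · · · · · · · · · · ·
    · · · · · · · · · · · ·
    · · · · · · · · · · · ·
T2:
  2·area = 22
  edge (12, 2)→(18, 15): d=(6,13) inclusive
  edge (18, 15)→(14, 10): d=(-4,-5) inclusive
  edge (14, 10)→(12, 2): d=(-2,-8) inclusive
    (6,2)@(13, 5): e=[5,15,2] → █
    (7,2)@(15, 5): e=[-21,25,18] → ·
    (6,3)@(13, 7): e=[17,7,-2] → ·
    (7,4)@(15, 9): e=[3,9,10] → █
    (8,4)@(17, 9): e=[-23,19,26] → ·
    (7,5)@(15, 11): e=[15,1,6] → █
    (8,5)@(17, 11): e=[-11,11,22] → ·
    (7,6)@(15, 13): e=[27,-7,2] → ·
    (8,6)@(17, 13): e=[1,3,18] → █
    (9,6)@(19, 13): e=[-25,13,34] → ·
    (8,7)@(17, 15): e=[13,-5,14] → ·
  covered (4 px):
    · · · · · · · · · · · ·
    · · · · · · · · · · · ·
    · · · · · · █ · · · · ·
    · · · · · · · · · · · ·
    · · · · · · · █ · · · ·
    · · · · · · · █ · · · ·
    · · · · · · · · █ · · ·
    · · · · · · · · · · · ·
    · · · · · · · · · · · ·
T3:
  2·area = 152  (B↔C swapped to make it positive)
  edge (2, 2)→(14, 4): d=(12,2) inclusive
  edge (14, 4)→(10, 16): d=(-4,12) inclusive
  edge (10, 16)→(2, 2): d=(-8,-14) inclusive
    (7,0)@(15, 1): e=[-38,0,190] → ·  [on edge]
    (1,1)@(3, 3): e=[10,136,6] → █
    (2,1)@(5, 3): e=[6,112,34] → █
    (3,1)@(7, 3): e=[2,88,62] → █
    (4,1)@(9, 3): e=[-2,64,90] → ·
    (1,2)@(3, 5): e=[34,128,-10] → ·
    (2,2)@(5, 5): e=[30,104,18] → █
    (4,2)@(9, 5): e=[22,56,74] → █
    (5,2)@(11, 5): e=[18,32,102] → █
    (6,2)@(13, 5): e=[14,8,130] → █
    (7,2)@(15, 5): e=[10,-16,158] → ·
    (2,3)@(5, 7): e=[54,96,2] → █
    (6,3)@(13, 7): e=[38,0,114] → █  [on edge]
    (5,6)@(11, 13): e=[114,0,38] → █  [on edge]
  covered (20 px):
    · · · · · · · · · · · ·
    · █ █ █ · · · · · · · ·
    · · █ █ █ █ █ · · · · ·
    · · █ █ █ █ █ · · · · ·
    · · · █ █ █ · · · · · ·
    · · · · █ █ · · · · · ·
    · · · · █ █ · · · · · ·
    · · · · · · · · · · · ·
    · · · · · · · · · · · ·

Result: "outside"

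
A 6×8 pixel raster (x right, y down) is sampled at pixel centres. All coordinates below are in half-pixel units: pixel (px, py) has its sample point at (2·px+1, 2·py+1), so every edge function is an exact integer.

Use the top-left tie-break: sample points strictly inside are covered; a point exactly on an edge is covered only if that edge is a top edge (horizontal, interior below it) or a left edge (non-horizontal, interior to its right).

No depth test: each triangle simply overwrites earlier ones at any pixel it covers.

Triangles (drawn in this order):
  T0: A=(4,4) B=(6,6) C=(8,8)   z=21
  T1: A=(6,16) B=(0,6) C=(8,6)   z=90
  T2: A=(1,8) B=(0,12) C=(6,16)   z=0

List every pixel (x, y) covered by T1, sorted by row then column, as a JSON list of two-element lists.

T0:
  degenerate (2·area = 0) — covers nothing
T1:
  2·area = 80
  edge (6, 16)→(0, 6): d=(-6,-10) top-left  bias=+0
  edge (0, 6)→(8, 6): d=(8,0) top-left  bias=+0
  edge (8, 6)→(6, 16): d=(-2,10) right/bottom  bias=-1
    (4,0)@(9, 1): e=[120,-40,0] → ·  [on edge]
    (0,3)@(1, 7): e=[4,8,68] → #
    (1,3)@(3, 7): e=[24,8,48] → #
    (2,3)@(5, 7): e=[44,8,28] → #
    (3,3)@(7, 7): e=[64,8,8] → #
    (4,3)@(9, 7): e=[84,8,-12] → ·
    (0,4)@(1, 9): e=[-8,24,64] → ·
    (1,4)@(3, 9): e=[12,24,44] → #
    (4,4)@(9, 9): e=[72,24,-16] → ·
    (1,5)@(3, 11): e=[0,40,40] → #  [on edge]
    (3,5)@(7, 11): e=[40,40,0] → ·  [on edge]
    (1,6)@(3, 13): e=[-12,56,36] → ·
  covered (10 px):
    · · · · · ·
    · · · · · ·
    · · · · · ·
    # # # # · ·
    · # # # · ·
    · # # · · ·
    · · # · · ·
    · · · · · ·
T2:
  2·area = 28  (B↔C swapped to make it positive)
  edge (1, 8)→(6, 16): d=(5,8) right/bottom  bias=-1
  edge (6, 16)→(0, 12): d=(-6,-4) top-left  bias=+0
  edge (0, 12)→(1, 8): d=(1,-4) top-left  bias=+0
    (0,4)@(1, 9): e=[5,22,1] → #
    (1,4)@(3, 9): e=[-11,30,9] → ·
    (0,5)@(1, 11): e=[15,10,3] → #
    (1,5)@(3, 11): e=[-1,18,11] → ·
    (0,6)@(1, 13): e=[25,-2,5] → ·
    (1,6)@(3, 13): e=[9,6,13] → #
    (2,6)@(5, 13): e=[-7,14,21] → ·
    (1,7)@(3, 15): e=[19,-6,15] → ·
    (2,7)@(5, 15): e=[3,2,23] → #
    (3,7)@(7, 15): e=[-13,10,31] → ·
  covered (4 px):
    · · · · · ·
    · · · · · ·
    · · · · · ·
    · · · · · ·
    # · · · · ·
    # · · · · ·
    · # · · · ·
    · · # · · ·

Result: [[0,3],[1,3],[2,3],[3,3],[1,4],[2,4],[3,4],[1,5],[2,5],[2,6]]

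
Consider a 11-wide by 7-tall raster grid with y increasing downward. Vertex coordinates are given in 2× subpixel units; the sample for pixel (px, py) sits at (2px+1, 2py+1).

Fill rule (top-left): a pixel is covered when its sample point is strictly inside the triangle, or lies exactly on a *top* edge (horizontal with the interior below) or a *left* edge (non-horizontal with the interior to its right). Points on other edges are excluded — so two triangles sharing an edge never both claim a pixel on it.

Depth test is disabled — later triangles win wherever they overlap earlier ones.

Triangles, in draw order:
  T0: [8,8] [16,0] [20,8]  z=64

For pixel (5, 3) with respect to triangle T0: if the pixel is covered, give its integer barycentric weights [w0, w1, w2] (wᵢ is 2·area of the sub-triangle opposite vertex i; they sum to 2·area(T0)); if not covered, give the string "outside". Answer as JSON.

T0:
  2·area = 96
  edge (8, 8)→(16, 0): d=(8,-8) top-left  bias=+0
  edge (16, 0)→(20, 8): d=(4,8) right/bottom  bias=-1
  edge (20, 8)→(8, 8): d=(-12,0) right/bottom  bias=-1
    (7,0)@(15, 1): e=[0,12,84] → X  [on edge]
    (8,0)@(17, 1): e=[16,-4,84] → .
    (6,1)@(13, 3): e=[0,36,60] → X  [on edge]
    (8,1)@(17, 3): e=[32,4,60] → X
    (9,1)@(19, 3): e=[48,-12,60] → .
    (5,2)@(11, 5): e=[0,60,36] → X  [on edge]
    (9,2)@(19, 5): e=[64,-4,36] → .
    (4,3)@(9, 7): e=[0,84,12] → X  [on edge]
    (9,3)@(19, 7): e=[80,4,12] → X
    (10,3)@(21, 7): e=[96,-12,12] → .
    (3,4)@(7, 9): e=[0,108,-12] → .  [on edge]
    (4,4)@(9, 9): e=[16,92,-12] → .
    (2,5)@(5, 11): e=[0,132,-36] → .  [on edge]
    (1,6)@(3, 13): e=[0,156,-60] → .  [on edge]
  covered (14 px):
    . . . . . . . X . . .
    . . . . . . X X X . .
    . . . . . X X X X . .
    . . . . X X X X X X .
    . . . . . . . . . . .
    . . . . . . . . . . .
    . . . . . . . . . . .

Answer: [68,12,16]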